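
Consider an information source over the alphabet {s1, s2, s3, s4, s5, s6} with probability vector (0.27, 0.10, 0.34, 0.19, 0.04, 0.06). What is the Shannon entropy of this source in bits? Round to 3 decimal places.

2.256 bits

H = −Σ pᵢ log₂ pᵢ.
−0.27·log₂(0.27) = 0.5100
−0.10·log₂(0.10) = 0.3322
−0.34·log₂(0.34) = 0.5292
−0.19·log₂(0.19) = 0.4552
−0.04·log₂(0.04) = 0.1858
−0.06·log₂(0.06) = 0.2435
Sum ≈ 2.2559 → 2.256 bits.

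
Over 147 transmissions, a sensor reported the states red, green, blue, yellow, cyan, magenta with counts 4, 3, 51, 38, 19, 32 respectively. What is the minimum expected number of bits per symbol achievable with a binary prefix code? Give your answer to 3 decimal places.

2.224 bits/symbol

Probabilities are the counts divided by 147.
Repeatedly combine the two least-probable nodes; the expected code length is the sum of the merged weights.
merge 1/49 + 4/147 → 1/21
merge 1/21 + 19/147 → 26/147
merge 26/147 + 32/147 → 58/147
merge 38/147 + 17/49 → 89/147
merge 58/147 + 89/147 → 1
L = 1/21 + 26/147 + 58/147 + 89/147 + 1 = 109/49 ≈ 2.224 bits/symbol.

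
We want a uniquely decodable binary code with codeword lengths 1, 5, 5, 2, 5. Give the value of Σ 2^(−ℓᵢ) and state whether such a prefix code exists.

With common denominator 2^5 = 32: Σ 2^(−ℓᵢ) = 16/32 + 1/32 + 1/32 + 8/32 + 1/32 = 27/32 = 0.84375.
Kraft's inequality requires Σ ≤ 1; here Σ = 0.84375 ≤ 1, so such a prefix code exists.

0.84375; yes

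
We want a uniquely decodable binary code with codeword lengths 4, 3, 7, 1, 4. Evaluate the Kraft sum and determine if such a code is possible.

With common denominator 2^7 = 128: Σ 2^(−ℓᵢ) = 8/128 + 16/128 + 1/128 + 64/128 + 8/128 = 97/128 = 0.7578125.
Kraft's inequality requires Σ ≤ 1; here Σ = 0.7578125 ≤ 1, so such a prefix code exists.

0.7578125; yes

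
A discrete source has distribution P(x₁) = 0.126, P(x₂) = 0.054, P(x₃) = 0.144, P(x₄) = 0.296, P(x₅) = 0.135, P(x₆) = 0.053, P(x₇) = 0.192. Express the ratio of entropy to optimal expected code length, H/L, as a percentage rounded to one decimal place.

99.2%

Entropy H = −Σ p log₂ p ≈ 2.5982 bits.
Huffman merges: 53/1000+27/500→107/1000; 107/1000+63/500→233/1000; 27/200+18/125→279/1000; 24/125+233/1000→17/40; 279/1000+37/125→23/40; 17/40+23/40→1. L = 2619/1000 ≈ 2.6190.
Efficiency = H/L = 2.5982/2.6190 = 99.2%.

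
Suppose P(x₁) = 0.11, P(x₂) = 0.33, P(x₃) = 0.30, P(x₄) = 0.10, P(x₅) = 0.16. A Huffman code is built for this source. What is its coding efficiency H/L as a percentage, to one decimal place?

Entropy H = −Σ p log₂ p ≈ 2.1544 bits.
Huffman merges: 1/10+11/100→21/100; 4/25+21/100→37/100; 3/10+33/100→63/100; 37/100+63/100→1. L = 221/100 ≈ 2.2100.
Efficiency = H/L = 2.1544/2.2100 = 97.5%.

97.5%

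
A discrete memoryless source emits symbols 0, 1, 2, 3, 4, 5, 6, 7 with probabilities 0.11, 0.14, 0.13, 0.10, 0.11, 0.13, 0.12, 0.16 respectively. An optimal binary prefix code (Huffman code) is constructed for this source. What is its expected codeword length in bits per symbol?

Repeatedly combine the two least-probable nodes; the expected code length is the sum of the merged weights.
merge 1/10 + 11/100 → 21/100
merge 11/100 + 3/25 → 23/100
merge 13/100 + 13/100 → 13/50
merge 7/50 + 4/25 → 3/10
merge 21/100 + 23/100 → 11/25
merge 13/50 + 3/10 → 14/25
merge 11/25 + 14/25 → 1
L = 21/100 + 23/100 + 13/50 + 3/10 + 11/25 + 14/25 + 1 = 3 bits/symbol.

3 bits/symbol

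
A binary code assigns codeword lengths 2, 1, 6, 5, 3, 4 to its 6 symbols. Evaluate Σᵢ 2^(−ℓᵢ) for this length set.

With common denominator 2^6 = 64: Σ 2^(−ℓᵢ) = 16/64 + 32/64 + 1/64 + 2/64 + 8/64 + 4/64 = 63/64 = 0.984375.

0.984375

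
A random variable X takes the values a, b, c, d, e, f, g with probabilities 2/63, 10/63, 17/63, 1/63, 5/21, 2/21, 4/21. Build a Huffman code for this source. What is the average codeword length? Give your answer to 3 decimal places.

Repeatedly combine the two least-probable nodes; the expected code length is the sum of the merged weights.
merge 1/63 + 2/63 → 1/21
merge 1/21 + 2/21 → 1/7
merge 1/7 + 10/63 → 19/63
merge 4/21 + 5/21 → 3/7
merge 17/63 + 19/63 → 4/7
merge 3/7 + 4/7 → 1
L = 1/21 + 1/7 + 19/63 + 3/7 + 4/7 + 1 = 157/63 ≈ 2.492 bits/symbol.

2.492 bits/symbol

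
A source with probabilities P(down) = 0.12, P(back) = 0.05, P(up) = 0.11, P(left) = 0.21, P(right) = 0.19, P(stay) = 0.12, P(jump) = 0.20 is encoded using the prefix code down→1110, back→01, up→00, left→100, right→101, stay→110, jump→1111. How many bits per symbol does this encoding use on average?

L̄ = Σ pᵢ·ℓᵢ = 0.12·4 + 0.05·2 + 0.11·2 + 0.21·3 + 0.19·3 + 0.12·3 + 0.20·4 = 3.16 bits/symbol.

3.16 bits/symbol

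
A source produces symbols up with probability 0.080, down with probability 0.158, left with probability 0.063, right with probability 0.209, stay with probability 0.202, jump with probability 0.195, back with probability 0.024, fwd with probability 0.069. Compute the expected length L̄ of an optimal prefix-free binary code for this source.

Repeatedly combine the two least-probable nodes; the expected code length is the sum of the merged weights.
merge 3/125 + 63/1000 → 87/1000
merge 69/1000 + 2/25 → 149/1000
merge 87/1000 + 149/1000 → 59/250
merge 79/500 + 39/200 → 353/1000
merge 101/500 + 209/1000 → 411/1000
merge 59/250 + 353/1000 → 589/1000
merge 411/1000 + 589/1000 → 1
L = 87/1000 + 149/1000 + 59/250 + 353/1000 + 411/1000 + 589/1000 + 1 = 113/40 = 2.825 bits/symbol.

2.825 bits/symbol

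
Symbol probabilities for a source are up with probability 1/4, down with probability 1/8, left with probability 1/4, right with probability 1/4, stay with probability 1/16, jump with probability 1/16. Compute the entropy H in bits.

Each probability is a power of 1/2, so log₂(1/p) is an integer.
H = Σ p·log₂(1/p) = 1/4·2 + 1/8·3 + 1/4·2 + 1/4·2 + 1/16·4 + 1/16·4 = 2.375 bits.

2.375 bits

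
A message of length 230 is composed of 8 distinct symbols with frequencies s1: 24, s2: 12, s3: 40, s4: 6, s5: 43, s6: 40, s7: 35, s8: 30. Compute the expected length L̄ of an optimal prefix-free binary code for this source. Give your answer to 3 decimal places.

Probabilities are the counts divided by 230.
Repeatedly combine the two least-probable nodes; the expected code length is the sum of the merged weights.
merge 3/115 + 6/115 → 9/115
merge 9/115 + 12/115 → 21/115
merge 3/23 + 7/46 → 13/46
merge 4/23 + 4/23 → 8/23
merge 21/115 + 43/230 → 17/46
merge 13/46 + 8/23 → 29/46
merge 17/46 + 29/46 → 1
L = 9/115 + 21/115 + 13/46 + 8/23 + 17/46 + 29/46 + 1 = 133/46 ≈ 2.891 bits/symbol.

2.891 bits/symbol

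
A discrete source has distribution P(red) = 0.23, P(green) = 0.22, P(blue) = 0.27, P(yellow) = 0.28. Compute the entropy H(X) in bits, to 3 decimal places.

H = −Σ pᵢ log₂ pᵢ.
−0.23·log₂(0.23) = 0.4877
−0.22·log₂(0.22) = 0.4806
−0.27·log₂(0.27) = 0.5100
−0.28·log₂(0.28) = 0.5142
Sum ≈ 1.9925 → 1.992 bits.

1.992 bits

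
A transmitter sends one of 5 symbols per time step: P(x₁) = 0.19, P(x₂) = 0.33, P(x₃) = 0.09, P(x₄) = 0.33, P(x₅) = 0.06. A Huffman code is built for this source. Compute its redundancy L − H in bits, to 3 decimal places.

0.083 bits

Entropy H = −Σ p log₂ p ≈ 2.0671 bits.
Huffman merges: 3/50+9/100→3/20; 3/20+19/100→17/50; 33/100+33/100→33/50; 17/50+33/50→1. L = 43/20 ≈ 2.1500.
L − H = 2.1500 − 2.0671 = 0.083 bits.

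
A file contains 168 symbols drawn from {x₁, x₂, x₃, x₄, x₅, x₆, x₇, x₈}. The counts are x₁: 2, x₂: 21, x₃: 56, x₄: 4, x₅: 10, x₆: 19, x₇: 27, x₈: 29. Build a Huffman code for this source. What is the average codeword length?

Probabilities are the counts divided by 168.
Repeatedly combine the two least-probable nodes; the expected code length is the sum of the merged weights.
merge 1/84 + 1/42 → 1/28
merge 1/28 + 5/84 → 2/21
merge 2/21 + 19/168 → 5/24
merge 1/8 + 9/56 → 2/7
merge 29/168 + 5/24 → 8/21
merge 2/7 + 1/3 → 13/21
merge 8/21 + 13/21 → 1
L = 1/28 + 2/21 + 5/24 + 2/7 + 8/21 + 13/21 + 1 = 21/8 = 2.625 bits/symbol.

2.625 bits/symbol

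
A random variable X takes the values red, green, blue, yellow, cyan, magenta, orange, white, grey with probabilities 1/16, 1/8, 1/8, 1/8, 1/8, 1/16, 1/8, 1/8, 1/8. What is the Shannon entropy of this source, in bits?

Each probability is a power of 1/2, so log₂(1/p) is an integer.
H = Σ p·log₂(1/p) = 1/16·4 + 1/8·3 + 1/8·3 + 1/8·3 + 1/8·3 + 1/16·4 + 1/8·3 + 1/8·3 + 1/8·3 = 3.125 bits.

3.125 bits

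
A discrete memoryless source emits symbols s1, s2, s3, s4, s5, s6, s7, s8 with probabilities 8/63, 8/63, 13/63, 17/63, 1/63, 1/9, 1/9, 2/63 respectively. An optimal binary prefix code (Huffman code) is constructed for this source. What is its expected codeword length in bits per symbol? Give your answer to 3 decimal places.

2.730 bits/symbol

Repeatedly combine the two least-probable nodes; the expected code length is the sum of the merged weights.
merge 1/63 + 2/63 → 1/21
merge 1/21 + 1/9 → 10/63
merge 1/9 + 8/63 → 5/21
merge 8/63 + 10/63 → 2/7
merge 13/63 + 5/21 → 4/9
merge 17/63 + 2/7 → 5/9
merge 4/9 + 5/9 → 1
L = 1/21 + 10/63 + 5/21 + 2/7 + 4/9 + 5/9 + 1 = 172/63 ≈ 2.730 bits/symbol.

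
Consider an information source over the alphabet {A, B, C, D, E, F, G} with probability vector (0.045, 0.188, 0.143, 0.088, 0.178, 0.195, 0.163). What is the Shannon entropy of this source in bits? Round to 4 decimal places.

2.6941 bits

H = −Σ pᵢ log₂ pᵢ.
−0.045·log₂(0.045) = 0.2013
−0.188·log₂(0.188) = 0.4533
−0.143·log₂(0.143) = 0.4012
−0.088·log₂(0.088) = 0.3086
−0.178·log₂(0.178) = 0.4432
−0.195·log₂(0.195) = 0.4599
−0.163·log₂(0.163) = 0.4266
Sum ≈ 2.6941 → 2.6941 bits.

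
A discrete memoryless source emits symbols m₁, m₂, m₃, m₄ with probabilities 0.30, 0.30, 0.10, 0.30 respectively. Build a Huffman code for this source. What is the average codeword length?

Repeatedly combine the two least-probable nodes; the expected code length is the sum of the merged weights.
merge 1/10 + 3/10 → 2/5
merge 3/10 + 3/10 → 3/5
merge 2/5 + 3/5 → 1
L = 2/5 + 3/5 + 1 = 2 bits/symbol.

2 bits/symbol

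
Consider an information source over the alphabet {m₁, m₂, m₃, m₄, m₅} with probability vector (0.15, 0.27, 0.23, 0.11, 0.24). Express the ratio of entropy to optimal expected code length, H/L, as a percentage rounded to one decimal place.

99.7%

Entropy H = −Σ p log₂ p ≈ 2.2527 bits.
Huffman merges: 11/100+3/20→13/50; 23/100+6/25→47/100; 13/50+27/100→53/100; 47/100+53/100→1. L = 113/50 ≈ 2.2600.
Efficiency = H/L = 2.2527/2.2600 = 99.7%.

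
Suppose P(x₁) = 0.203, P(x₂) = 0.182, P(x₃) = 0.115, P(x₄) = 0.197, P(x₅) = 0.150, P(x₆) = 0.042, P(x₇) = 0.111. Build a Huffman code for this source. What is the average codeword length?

2.753 bits/symbol

Repeatedly combine the two least-probable nodes; the expected code length is the sum of the merged weights.
merge 21/500 + 111/1000 → 153/1000
merge 23/200 + 3/20 → 53/200
merge 153/1000 + 91/500 → 67/200
merge 197/1000 + 203/1000 → 2/5
merge 53/200 + 67/200 → 3/5
merge 2/5 + 3/5 → 1
L = 153/1000 + 53/200 + 67/200 + 2/5 + 3/5 + 1 = 2753/1000 = 2.753 bits/symbol.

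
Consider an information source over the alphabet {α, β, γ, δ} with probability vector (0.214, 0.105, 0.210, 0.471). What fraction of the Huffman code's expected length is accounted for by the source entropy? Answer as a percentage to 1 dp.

Entropy H = −Σ p log₂ p ≈ 1.8018 bits.
Huffman merges: 21/200+21/100→63/200; 107/500+63/200→529/1000; 471/1000+529/1000→1. L = 461/250 ≈ 1.8440.
Efficiency = H/L = 1.8018/1.8440 = 97.7%.

97.7%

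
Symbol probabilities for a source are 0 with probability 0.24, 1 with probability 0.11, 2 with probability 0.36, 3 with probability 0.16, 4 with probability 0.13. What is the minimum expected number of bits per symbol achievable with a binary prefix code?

2.24 bits/symbol

Repeatedly combine the two least-probable nodes; the expected code length is the sum of the merged weights.
merge 11/100 + 13/100 → 6/25
merge 4/25 + 6/25 → 2/5
merge 6/25 + 9/25 → 3/5
merge 2/5 + 3/5 → 1
L = 6/25 + 2/5 + 3/5 + 1 = 56/25 = 2.24 bits/symbol.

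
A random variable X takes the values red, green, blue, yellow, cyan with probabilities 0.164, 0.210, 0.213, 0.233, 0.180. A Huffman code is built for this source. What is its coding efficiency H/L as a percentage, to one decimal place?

98.6%

Entropy H = −Σ p log₂ p ≈ 2.3108 bits.
Huffman merges: 41/250+9/50→43/125; 21/100+213/1000→423/1000; 233/1000+43/125→577/1000; 423/1000+577/1000→1. L = 293/125 ≈ 2.3440.
Efficiency = H/L = 2.3108/2.3440 = 98.6%.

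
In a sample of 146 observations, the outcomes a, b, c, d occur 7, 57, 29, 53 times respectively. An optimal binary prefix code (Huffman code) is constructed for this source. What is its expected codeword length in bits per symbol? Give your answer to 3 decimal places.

1.856 bits/symbol

Probabilities are the counts divided by 146.
Repeatedly combine the two least-probable nodes; the expected code length is the sum of the merged weights.
merge 7/146 + 29/146 → 18/73
merge 18/73 + 53/146 → 89/146
merge 57/146 + 89/146 → 1
L = 18/73 + 89/146 + 1 = 271/146 ≈ 1.856 bits/symbol.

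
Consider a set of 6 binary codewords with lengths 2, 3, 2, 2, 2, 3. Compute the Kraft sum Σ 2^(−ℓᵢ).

1.25

With common denominator 2^3 = 8: Σ 2^(−ℓᵢ) = 2/8 + 1/8 + 2/8 + 2/8 + 2/8 + 1/8 = 10/8 = 1.25.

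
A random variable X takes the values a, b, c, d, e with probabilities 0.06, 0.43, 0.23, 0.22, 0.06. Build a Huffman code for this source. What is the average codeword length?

Repeatedly combine the two least-probable nodes; the expected code length is the sum of the merged weights.
merge 3/50 + 3/50 → 3/25
merge 3/25 + 11/50 → 17/50
merge 23/100 + 17/50 → 57/100
merge 43/100 + 57/100 → 1
L = 3/25 + 17/50 + 57/100 + 1 = 203/100 = 2.03 bits/symbol.

2.03 bits/symbol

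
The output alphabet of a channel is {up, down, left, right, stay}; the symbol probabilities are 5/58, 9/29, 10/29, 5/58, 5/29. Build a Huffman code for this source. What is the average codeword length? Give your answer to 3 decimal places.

Repeatedly combine the two least-probable nodes; the expected code length is the sum of the merged weights.
merge 5/58 + 5/58 → 5/29
merge 5/29 + 5/29 → 10/29
merge 9/29 + 10/29 → 19/29
merge 10/29 + 19/29 → 1
L = 5/29 + 10/29 + 19/29 + 1 = 63/29 ≈ 2.172 bits/symbol.

2.172 bits/symbol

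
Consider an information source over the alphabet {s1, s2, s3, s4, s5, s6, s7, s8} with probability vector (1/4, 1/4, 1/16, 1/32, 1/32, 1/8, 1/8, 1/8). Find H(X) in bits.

Each probability is a power of 1/2, so log₂(1/p) is an integer.
H = Σ p·log₂(1/p) = 1/4·2 + 1/4·2 + 1/16·4 + 1/32·5 + 1/32·5 + 1/8·3 + 1/8·3 + 1/8·3 = 2.6875 bits.

2.6875 bits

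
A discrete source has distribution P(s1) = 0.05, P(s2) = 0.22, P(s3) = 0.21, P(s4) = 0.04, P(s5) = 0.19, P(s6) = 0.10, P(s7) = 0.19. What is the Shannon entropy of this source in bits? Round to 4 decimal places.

H = −Σ pᵢ log₂ pᵢ.
−0.05·log₂(0.05) = 0.2161
−0.22·log₂(0.22) = 0.4806
−0.21·log₂(0.21) = 0.4728
−0.04·log₂(0.04) = 0.1858
−0.19·log₂(0.19) = 0.4552
−0.10·log₂(0.10) = 0.3322
−0.19·log₂(0.19) = 0.4552
Sum ≈ 2.5979 → 2.5979 bits.

2.5979 bits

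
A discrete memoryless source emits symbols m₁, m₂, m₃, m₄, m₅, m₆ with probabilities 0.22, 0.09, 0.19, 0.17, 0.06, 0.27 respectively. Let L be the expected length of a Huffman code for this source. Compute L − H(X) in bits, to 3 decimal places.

0.033 bits

Entropy H = −Σ p log₂ p ≈ 2.4366 bits.
Huffman merges: 3/50+9/100→3/20; 3/20+17/100→8/25; 19/100+11/50→41/100; 27/100+8/25→59/100; 41/100+59/100→1. L = 247/100 ≈ 2.4700.
L − H = 2.4700 − 2.4366 = 0.033 bits.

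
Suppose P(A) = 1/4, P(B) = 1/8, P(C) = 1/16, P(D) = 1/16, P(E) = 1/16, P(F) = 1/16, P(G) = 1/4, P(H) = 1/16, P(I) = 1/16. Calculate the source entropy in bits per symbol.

Each probability is a power of 1/2, so log₂(1/p) is an integer.
H = Σ p·log₂(1/p) = 1/4·2 + 1/8·3 + 1/16·4 + 1/16·4 + 1/16·4 + 1/16·4 + 1/4·2 + 1/16·4 + 1/16·4 = 2.875 bits.

2.875 bits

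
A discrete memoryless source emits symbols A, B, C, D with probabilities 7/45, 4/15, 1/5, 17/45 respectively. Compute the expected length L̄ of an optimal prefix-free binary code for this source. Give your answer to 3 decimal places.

1.978 bits/symbol

Repeatedly combine the two least-probable nodes; the expected code length is the sum of the merged weights.
merge 7/45 + 1/5 → 16/45
merge 4/15 + 16/45 → 28/45
merge 17/45 + 28/45 → 1
L = 16/45 + 28/45 + 1 = 89/45 ≈ 1.978 bits/symbol.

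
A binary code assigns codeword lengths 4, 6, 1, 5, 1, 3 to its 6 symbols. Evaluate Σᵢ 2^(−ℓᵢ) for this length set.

With common denominator 2^6 = 64: Σ 2^(−ℓᵢ) = 4/64 + 1/64 + 32/64 + 2/64 + 32/64 + 8/64 = 79/64 = 1.234375.

1.234375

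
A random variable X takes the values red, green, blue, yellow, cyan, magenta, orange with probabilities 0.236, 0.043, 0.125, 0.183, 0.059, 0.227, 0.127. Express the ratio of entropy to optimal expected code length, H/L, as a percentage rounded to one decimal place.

99.1%

Entropy H = −Σ p log₂ p ≈ 2.6148 bits.
Huffman merges: 43/1000+59/1000→51/500; 51/500+1/8→227/1000; 127/1000+183/1000→31/100; 227/1000+227/1000→227/500; 59/250+31/100→273/500; 227/500+273/500→1. L = 2639/1000 ≈ 2.6390.
Efficiency = H/L = 2.6148/2.6390 = 99.1%.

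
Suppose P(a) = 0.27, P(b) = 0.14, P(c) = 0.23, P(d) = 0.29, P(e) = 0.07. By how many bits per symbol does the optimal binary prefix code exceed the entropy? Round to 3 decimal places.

0.029 bits

Entropy H = −Σ p log₂ p ≈ 2.1813 bits.
Huffman merges: 7/100+7/50→21/100; 21/100+23/100→11/25; 27/100+29/100→14/25; 11/25+14/25→1. L = 221/100 ≈ 2.2100.
L − H = 2.2100 − 2.1813 = 0.029 bits.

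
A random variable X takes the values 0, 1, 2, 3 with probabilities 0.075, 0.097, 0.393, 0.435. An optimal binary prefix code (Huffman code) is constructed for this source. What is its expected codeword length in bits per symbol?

1.737 bits/symbol

Repeatedly combine the two least-probable nodes; the expected code length is the sum of the merged weights.
merge 3/40 + 97/1000 → 43/250
merge 43/250 + 393/1000 → 113/200
merge 87/200 + 113/200 → 1
L = 43/250 + 113/200 + 1 = 1737/1000 = 1.737 bits/symbol.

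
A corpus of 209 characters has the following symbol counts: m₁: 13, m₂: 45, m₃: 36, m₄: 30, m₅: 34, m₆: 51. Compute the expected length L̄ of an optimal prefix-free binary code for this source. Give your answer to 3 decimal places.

2.541 bits/symbol

Probabilities are the counts divided by 209.
Repeatedly combine the two least-probable nodes; the expected code length is the sum of the merged weights.
merge 13/209 + 30/209 → 43/209
merge 34/209 + 36/209 → 70/209
merge 43/209 + 45/209 → 8/19
merge 51/209 + 70/209 → 11/19
merge 8/19 + 11/19 → 1
L = 43/209 + 70/209 + 8/19 + 11/19 + 1 = 531/209 ≈ 2.541 bits/symbol.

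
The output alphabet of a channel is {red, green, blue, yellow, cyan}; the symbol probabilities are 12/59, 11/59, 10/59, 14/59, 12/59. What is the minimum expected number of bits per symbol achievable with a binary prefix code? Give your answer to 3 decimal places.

2.356 bits/symbol

Repeatedly combine the two least-probable nodes; the expected code length is the sum of the merged weights.
merge 10/59 + 11/59 → 21/59
merge 12/59 + 12/59 → 24/59
merge 14/59 + 21/59 → 35/59
merge 24/59 + 35/59 → 1
L = 21/59 + 24/59 + 35/59 + 1 = 139/59 ≈ 2.356 bits/symbol.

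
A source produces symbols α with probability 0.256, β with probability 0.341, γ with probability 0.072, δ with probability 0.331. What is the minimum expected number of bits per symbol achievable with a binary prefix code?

Repeatedly combine the two least-probable nodes; the expected code length is the sum of the merged weights.
merge 9/125 + 32/125 → 41/125
merge 41/125 + 331/1000 → 659/1000
merge 341/1000 + 659/1000 → 1
L = 41/125 + 659/1000 + 1 = 1987/1000 = 1.987 bits/symbol.

1.987 bits/symbol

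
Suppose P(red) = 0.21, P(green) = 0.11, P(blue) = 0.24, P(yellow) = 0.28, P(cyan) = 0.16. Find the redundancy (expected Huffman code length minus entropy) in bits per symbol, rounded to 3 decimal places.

0.016 bits

Entropy H = −Σ p log₂ p ≈ 2.2545 bits.
Huffman merges: 11/100+4/25→27/100; 21/100+6/25→9/20; 27/100+7/25→11/20; 9/20+11/20→1. L = 227/100 ≈ 2.2700.
L − H = 2.2700 − 2.2545 = 0.016 bits.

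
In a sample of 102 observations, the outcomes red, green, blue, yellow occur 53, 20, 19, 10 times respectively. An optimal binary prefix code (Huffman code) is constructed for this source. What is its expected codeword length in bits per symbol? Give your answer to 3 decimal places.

Probabilities are the counts divided by 102.
Repeatedly combine the two least-probable nodes; the expected code length is the sum of the merged weights.
merge 5/51 + 19/102 → 29/102
merge 10/51 + 29/102 → 49/102
merge 49/102 + 53/102 → 1
L = 29/102 + 49/102 + 1 = 30/17 ≈ 1.765 bits/symbol.

1.765 bits/symbol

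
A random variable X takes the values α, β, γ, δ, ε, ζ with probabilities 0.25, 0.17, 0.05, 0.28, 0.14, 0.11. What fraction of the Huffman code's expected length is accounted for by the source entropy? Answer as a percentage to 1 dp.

98.1%

Entropy H = −Σ p log₂ p ≈ 2.4123 bits.
Huffman merges: 1/20+11/100→4/25; 7/50+4/25→3/10; 17/100+1/4→21/50; 7/25+3/10→29/50; 21/50+29/50→1. L = 123/50 ≈ 2.4600.
Efficiency = H/L = 2.4123/2.4600 = 98.1%.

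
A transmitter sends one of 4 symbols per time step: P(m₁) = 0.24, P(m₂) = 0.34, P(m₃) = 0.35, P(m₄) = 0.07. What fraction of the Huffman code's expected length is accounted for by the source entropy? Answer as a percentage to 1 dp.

Entropy H = −Σ p log₂ p ≈ 1.8220 bits.
Huffman merges: 7/100+6/25→31/100; 31/100+17/50→13/20; 7/20+13/20→1. L = 49/25 ≈ 1.9600.
Efficiency = H/L = 1.8220/1.9600 = 93.0%.

93.0%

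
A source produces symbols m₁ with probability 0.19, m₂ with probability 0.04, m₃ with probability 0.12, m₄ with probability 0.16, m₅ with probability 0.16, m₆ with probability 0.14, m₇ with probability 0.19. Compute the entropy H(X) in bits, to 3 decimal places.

2.706 bits

H = −Σ pᵢ log₂ pᵢ.
−0.19·log₂(0.19) = 0.4552
−0.04·log₂(0.04) = 0.1858
−0.12·log₂(0.12) = 0.3671
−0.16·log₂(0.16) = 0.4230
−0.16·log₂(0.16) = 0.4230
−0.14·log₂(0.14) = 0.3971
−0.19·log₂(0.19) = 0.4552
Sum ≈ 2.7064 → 2.706 bits.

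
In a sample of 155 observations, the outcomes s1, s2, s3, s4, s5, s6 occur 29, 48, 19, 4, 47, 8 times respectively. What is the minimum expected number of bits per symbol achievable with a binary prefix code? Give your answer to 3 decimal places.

Probabilities are the counts divided by 155.
Repeatedly combine the two least-probable nodes; the expected code length is the sum of the merged weights.
merge 4/155 + 8/155 → 12/155
merge 12/155 + 19/155 → 1/5
merge 29/155 + 1/5 → 12/31
merge 47/155 + 48/155 → 19/31
merge 12/31 + 19/31 → 1
L = 12/155 + 1/5 + 12/31 + 19/31 + 1 = 353/155 ≈ 2.277 bits/symbol.

2.277 bits/symbol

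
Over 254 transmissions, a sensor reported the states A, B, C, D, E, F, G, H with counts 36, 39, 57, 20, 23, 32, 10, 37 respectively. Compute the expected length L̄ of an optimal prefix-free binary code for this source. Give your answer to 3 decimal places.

Probabilities are the counts divided by 254.
Repeatedly combine the two least-probable nodes; the expected code length is the sum of the merged weights.
merge 5/127 + 10/127 → 15/127
merge 23/254 + 15/127 → 53/254
merge 16/127 + 18/127 → 34/127
merge 37/254 + 39/254 → 38/127
merge 53/254 + 57/254 → 55/127
merge 34/127 + 38/127 → 72/127
merge 55/127 + 72/127 → 1
L = 15/127 + 53/254 + 34/127 + 38/127 + 55/127 + 72/127 + 1 = 735/254 ≈ 2.894 bits/symbol.

2.894 bits/symbol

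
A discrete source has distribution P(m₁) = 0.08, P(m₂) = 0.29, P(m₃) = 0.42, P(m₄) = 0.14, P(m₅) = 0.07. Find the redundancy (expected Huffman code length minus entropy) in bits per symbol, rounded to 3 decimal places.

Entropy H = −Σ p log₂ p ≈ 2.0007 bits.
Huffman merges: 7/100+2/25→3/20; 7/50+3/20→29/100; 29/100+29/100→29/50; 21/50+29/50→1. L = 101/50 ≈ 2.0200.
L − H = 2.0200 − 2.0007 = 0.019 bits.

0.019 bits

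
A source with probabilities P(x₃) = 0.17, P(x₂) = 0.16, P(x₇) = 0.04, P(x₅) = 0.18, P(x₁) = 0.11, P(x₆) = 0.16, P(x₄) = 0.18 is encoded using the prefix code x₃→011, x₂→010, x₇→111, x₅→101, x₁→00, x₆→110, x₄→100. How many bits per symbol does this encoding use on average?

L̄ = Σ pᵢ·ℓᵢ = 0.17·3 + 0.16·3 + 0.04·3 + 0.18·3 + 0.11·2 + 0.16·3 + 0.18·3 = 2.89 bits/symbol.

2.89 bits/symbol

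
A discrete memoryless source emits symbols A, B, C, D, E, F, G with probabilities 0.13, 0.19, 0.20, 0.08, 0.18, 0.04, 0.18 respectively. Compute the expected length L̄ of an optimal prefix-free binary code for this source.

Repeatedly combine the two least-probable nodes; the expected code length is the sum of the merged weights.
merge 1/25 + 2/25 → 3/25
merge 3/25 + 13/100 → 1/4
merge 9/50 + 9/50 → 9/25
merge 19/100 + 1/5 → 39/100
merge 1/4 + 9/25 → 61/100
merge 39/100 + 61/100 → 1
L = 3/25 + 1/4 + 9/25 + 39/100 + 61/100 + 1 = 273/100 = 2.73 bits/symbol.

2.73 bits/symbol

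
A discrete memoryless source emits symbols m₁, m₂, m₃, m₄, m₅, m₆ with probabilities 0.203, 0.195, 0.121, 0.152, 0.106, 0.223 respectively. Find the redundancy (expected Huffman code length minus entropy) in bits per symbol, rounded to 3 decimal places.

0.039 bits

Entropy H = −Σ p log₂ p ≈ 2.5347 bits.
Huffman merges: 53/500+121/1000→227/1000; 19/125+39/200→347/1000; 203/1000+223/1000→213/500; 227/1000+347/1000→287/500; 213/500+287/500→1. L = 1287/500 ≈ 2.5740.
L − H = 2.5740 − 2.5347 = 0.039 bits.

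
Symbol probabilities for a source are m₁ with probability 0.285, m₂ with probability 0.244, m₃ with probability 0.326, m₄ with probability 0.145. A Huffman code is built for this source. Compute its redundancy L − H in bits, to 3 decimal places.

0.056 bits

Entropy H = −Σ p log₂ p ≈ 1.9438 bits.
Huffman merges: 29/200+61/250→389/1000; 57/200+163/500→611/1000; 389/1000+611/1000→1. L = 2 ≈ 2.0000.
L − H = 2.0000 − 1.9438 = 0.056 bits.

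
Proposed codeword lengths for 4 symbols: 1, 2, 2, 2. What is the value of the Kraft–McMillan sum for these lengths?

With common denominator 2^2 = 4: Σ 2^(−ℓᵢ) = 2/4 + 1/4 + 1/4 + 1/4 = 5/4 = 1.25.

1.25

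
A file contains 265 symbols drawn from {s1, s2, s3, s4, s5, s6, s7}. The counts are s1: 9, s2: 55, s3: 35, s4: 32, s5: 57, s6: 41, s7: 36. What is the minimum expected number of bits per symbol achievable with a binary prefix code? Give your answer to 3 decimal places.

Probabilities are the counts divided by 265.
Repeatedly combine the two least-probable nodes; the expected code length is the sum of the merged weights.
merge 9/265 + 32/265 → 41/265
merge 7/53 + 36/265 → 71/265
merge 41/265 + 41/265 → 82/265
merge 11/53 + 57/265 → 112/265
merge 71/265 + 82/265 → 153/265
merge 112/265 + 153/265 → 1
L = 41/265 + 71/265 + 82/265 + 112/265 + 153/265 + 1 = 724/265 ≈ 2.732 bits/symbol.

2.732 bits/symbol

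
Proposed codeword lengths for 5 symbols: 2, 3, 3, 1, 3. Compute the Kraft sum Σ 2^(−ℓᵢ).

With common denominator 2^3 = 8: Σ 2^(−ℓᵢ) = 2/8 + 1/8 + 1/8 + 4/8 + 1/8 = 9/8 = 1.125.

1.125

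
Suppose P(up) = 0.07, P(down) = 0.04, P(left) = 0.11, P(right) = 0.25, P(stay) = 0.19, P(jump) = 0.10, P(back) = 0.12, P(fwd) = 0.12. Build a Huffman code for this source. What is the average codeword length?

Repeatedly combine the two least-probable nodes; the expected code length is the sum of the merged weights.
merge 1/25 + 7/100 → 11/100
merge 1/10 + 11/100 → 21/100
merge 11/100 + 3/25 → 23/100
merge 3/25 + 19/100 → 31/100
merge 21/100 + 23/100 → 11/25
merge 1/4 + 31/100 → 14/25
merge 11/25 + 14/25 → 1
L = 11/100 + 21/100 + 23/100 + 31/100 + 11/25 + 14/25 + 1 = 143/50 = 2.86 bits/symbol.

2.86 bits/symbol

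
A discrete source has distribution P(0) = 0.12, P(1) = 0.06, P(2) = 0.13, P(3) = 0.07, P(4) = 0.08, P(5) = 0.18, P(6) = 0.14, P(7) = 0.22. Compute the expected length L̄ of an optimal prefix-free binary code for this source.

Repeatedly combine the two least-probable nodes; the expected code length is the sum of the merged weights.
merge 3/50 + 7/100 → 13/100
merge 2/25 + 3/25 → 1/5
merge 13/100 + 13/100 → 13/50
merge 7/50 + 9/50 → 8/25
merge 1/5 + 11/50 → 21/50
merge 13/50 + 8/25 → 29/50
merge 21/50 + 29/50 → 1
L = 13/100 + 1/5 + 13/50 + 8/25 + 21/50 + 29/50 + 1 = 291/100 = 2.91 bits/symbol.

2.91 bits/symbol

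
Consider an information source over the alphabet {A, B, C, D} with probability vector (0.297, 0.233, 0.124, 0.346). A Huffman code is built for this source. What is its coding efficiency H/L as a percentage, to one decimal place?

Entropy H = −Σ p log₂ p ≈ 1.9131 bits.
Huffman merges: 31/250+233/1000→357/1000; 297/1000+173/500→643/1000; 357/1000+643/1000→1. L = 2 ≈ 2.0000.
Efficiency = H/L = 1.9131/2.0000 = 95.7%.

95.7%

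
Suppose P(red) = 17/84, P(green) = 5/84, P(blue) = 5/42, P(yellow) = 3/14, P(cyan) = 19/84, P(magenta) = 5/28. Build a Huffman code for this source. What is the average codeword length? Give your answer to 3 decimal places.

Repeatedly combine the two least-probable nodes; the expected code length is the sum of the merged weights.
merge 5/84 + 5/42 → 5/28
merge 5/28 + 5/28 → 5/14
merge 17/84 + 3/14 → 5/12
merge 19/84 + 5/14 → 7/12
merge 5/12 + 7/12 → 1
L = 5/28 + 5/14 + 5/12 + 7/12 + 1 = 71/28 ≈ 2.536 bits/symbol.

2.536 bits/symbol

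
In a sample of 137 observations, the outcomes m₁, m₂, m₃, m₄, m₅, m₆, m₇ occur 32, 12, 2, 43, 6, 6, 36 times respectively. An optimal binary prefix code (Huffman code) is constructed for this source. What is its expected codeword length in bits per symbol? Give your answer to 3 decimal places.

Probabilities are the counts divided by 137.
Repeatedly combine the two least-probable nodes; the expected code length is the sum of the merged weights.
merge 2/137 + 6/137 → 8/137
merge 6/137 + 8/137 → 14/137
merge 12/137 + 14/137 → 26/137
merge 26/137 + 32/137 → 58/137
merge 36/137 + 43/137 → 79/137
merge 58/137 + 79/137 → 1
L = 8/137 + 14/137 + 26/137 + 58/137 + 79/137 + 1 = 322/137 ≈ 2.350 bits/symbol.

2.350 bits/symbol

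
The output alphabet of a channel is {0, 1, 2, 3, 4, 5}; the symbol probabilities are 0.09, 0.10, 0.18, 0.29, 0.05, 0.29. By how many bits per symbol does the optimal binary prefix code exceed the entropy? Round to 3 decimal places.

0.038 bits

Entropy H = −Σ p log₂ p ≈ 2.3421 bits.
Huffman merges: 1/20+9/100→7/50; 1/10+7/50→6/25; 9/50+6/25→21/50; 29/100+29/100→29/50; 21/50+29/50→1. L = 119/50 ≈ 2.3800.
L − H = 2.3800 − 2.3421 = 0.038 bits.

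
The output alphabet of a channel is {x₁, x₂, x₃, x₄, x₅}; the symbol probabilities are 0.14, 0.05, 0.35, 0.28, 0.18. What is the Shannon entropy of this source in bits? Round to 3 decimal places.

H = −Σ pᵢ log₂ pᵢ.
−0.14·log₂(0.14) = 0.3971
−0.05·log₂(0.05) = 0.2161
−0.35·log₂(0.35) = 0.5301
−0.28·log₂(0.28) = 0.5142
−0.18·log₂(0.18) = 0.4453
Sum ≈ 2.1028 → 2.103 bits.

2.103 bits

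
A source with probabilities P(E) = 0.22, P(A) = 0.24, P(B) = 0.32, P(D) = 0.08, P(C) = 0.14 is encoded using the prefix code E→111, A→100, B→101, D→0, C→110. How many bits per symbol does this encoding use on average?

2.84 bits/symbol

L̄ = Σ pᵢ·ℓᵢ = 0.22·3 + 0.24·3 + 0.32·3 + 0.08·1 + 0.14·3 = 2.84 bits/symbol.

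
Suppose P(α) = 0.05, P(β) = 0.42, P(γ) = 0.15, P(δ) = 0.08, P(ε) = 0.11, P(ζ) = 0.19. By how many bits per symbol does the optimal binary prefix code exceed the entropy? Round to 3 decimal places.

0.041 bits

Entropy H = −Σ p log₂ p ≈ 2.2493 bits.
Huffman merges: 1/20+2/25→13/100; 11/100+13/100→6/25; 3/20+19/100→17/50; 6/25+17/50→29/50; 21/50+29/50→1. L = 229/100 ≈ 2.2900.
L − H = 2.2900 − 2.2493 = 0.041 bits.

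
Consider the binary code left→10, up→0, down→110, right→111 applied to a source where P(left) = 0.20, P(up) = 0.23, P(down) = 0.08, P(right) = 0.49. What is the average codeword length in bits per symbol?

2.34 bits/symbol

L̄ = Σ pᵢ·ℓᵢ = 0.20·2 + 0.23·1 + 0.08·3 + 0.49·3 = 2.34 bits/symbol.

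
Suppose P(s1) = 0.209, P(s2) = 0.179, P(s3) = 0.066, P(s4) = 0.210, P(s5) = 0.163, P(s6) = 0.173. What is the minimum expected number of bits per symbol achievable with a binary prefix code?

Repeatedly combine the two least-probable nodes; the expected code length is the sum of the merged weights.
merge 33/500 + 163/1000 → 229/1000
merge 173/1000 + 179/1000 → 44/125
merge 209/1000 + 21/100 → 419/1000
merge 229/1000 + 44/125 → 581/1000
merge 419/1000 + 581/1000 → 1
L = 229/1000 + 44/125 + 419/1000 + 581/1000 + 1 = 2581/1000 = 2.581 bits/symbol.

2.581 bits/symbol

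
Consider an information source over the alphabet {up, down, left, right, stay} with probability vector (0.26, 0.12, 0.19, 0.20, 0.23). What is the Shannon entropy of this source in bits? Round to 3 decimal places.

2.280 bits

H = −Σ pᵢ log₂ pᵢ.
−0.26·log₂(0.26) = 0.5053
−0.12·log₂(0.12) = 0.3671
−0.19·log₂(0.19) = 0.4552
−0.20·log₂(0.20) = 0.4644
−0.23·log₂(0.23) = 0.4877
Sum ≈ 2.2796 → 2.280 bits.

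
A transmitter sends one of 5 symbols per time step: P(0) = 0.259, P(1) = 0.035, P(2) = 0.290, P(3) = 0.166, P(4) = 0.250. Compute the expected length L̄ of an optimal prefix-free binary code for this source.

2.201 bits/symbol

Repeatedly combine the two least-probable nodes; the expected code length is the sum of the merged weights.
merge 7/200 + 83/500 → 201/1000
merge 201/1000 + 1/4 → 451/1000
merge 259/1000 + 29/100 → 549/1000
merge 451/1000 + 549/1000 → 1
L = 201/1000 + 451/1000 + 549/1000 + 1 = 2201/1000 = 2.201 bits/symbol.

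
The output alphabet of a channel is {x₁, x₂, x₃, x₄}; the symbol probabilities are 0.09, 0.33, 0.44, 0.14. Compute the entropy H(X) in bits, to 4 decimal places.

H = −Σ pᵢ log₂ pᵢ.
−0.09·log₂(0.09) = 0.3127
−0.33·log₂(0.33) = 0.5278
−0.44·log₂(0.44) = 0.5211
−0.14·log₂(0.14) = 0.3971
Sum ≈ 1.7587 → 1.7587 bits.

1.7587 bits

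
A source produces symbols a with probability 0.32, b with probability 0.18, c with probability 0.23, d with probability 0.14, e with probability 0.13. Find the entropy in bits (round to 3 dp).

2.239 bits

H = −Σ pᵢ log₂ pᵢ.
−0.32·log₂(0.32) = 0.5260
−0.18·log₂(0.18) = 0.4453
−0.23·log₂(0.23) = 0.4877
−0.14·log₂(0.14) = 0.3971
−0.13·log₂(0.13) = 0.3826
Sum ≈ 2.2388 → 2.239 bits.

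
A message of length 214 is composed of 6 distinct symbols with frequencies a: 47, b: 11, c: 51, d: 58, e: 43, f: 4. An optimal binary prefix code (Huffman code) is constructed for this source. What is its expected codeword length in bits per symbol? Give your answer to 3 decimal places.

Probabilities are the counts divided by 214.
Repeatedly combine the two least-probable nodes; the expected code length is the sum of the merged weights.
merge 2/107 + 11/214 → 15/214
merge 15/214 + 43/214 → 29/107
merge 47/214 + 51/214 → 49/107
merge 29/107 + 29/107 → 58/107
merge 49/107 + 58/107 → 1
L = 15/214 + 29/107 + 49/107 + 58/107 + 1 = 501/214 ≈ 2.341 bits/symbol.

2.341 bits/symbol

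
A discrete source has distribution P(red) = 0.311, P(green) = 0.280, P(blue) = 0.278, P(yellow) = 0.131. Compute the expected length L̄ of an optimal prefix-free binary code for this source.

2 bits/symbol

Repeatedly combine the two least-probable nodes; the expected code length is the sum of the merged weights.
merge 131/1000 + 139/500 → 409/1000
merge 7/25 + 311/1000 → 591/1000
merge 409/1000 + 591/1000 → 1
L = 409/1000 + 591/1000 + 1 = 2 bits/symbol.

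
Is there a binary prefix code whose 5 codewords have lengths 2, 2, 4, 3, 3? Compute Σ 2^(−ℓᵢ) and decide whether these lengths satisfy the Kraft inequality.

With common denominator 2^4 = 16: Σ 2^(−ℓᵢ) = 4/16 + 4/16 + 1/16 + 2/16 + 2/16 = 13/16 = 0.8125.
Kraft's inequality requires Σ ≤ 1; here Σ = 0.8125 ≤ 1, so such a prefix code exists.

0.8125; yes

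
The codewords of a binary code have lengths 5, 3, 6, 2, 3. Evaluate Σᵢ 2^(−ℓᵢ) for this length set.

0.546875

With common denominator 2^6 = 64: Σ 2^(−ℓᵢ) = 2/64 + 8/64 + 1/64 + 16/64 + 8/64 = 35/64 = 0.546875.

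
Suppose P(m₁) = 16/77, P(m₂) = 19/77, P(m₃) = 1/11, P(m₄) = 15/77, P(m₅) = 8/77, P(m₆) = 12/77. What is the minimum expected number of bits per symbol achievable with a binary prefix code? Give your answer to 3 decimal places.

2.545 bits/symbol

Repeatedly combine the two least-probable nodes; the expected code length is the sum of the merged weights.
merge 1/11 + 8/77 → 15/77
merge 12/77 + 15/77 → 27/77
merge 15/77 + 16/77 → 31/77
merge 19/77 + 27/77 → 46/77
merge 31/77 + 46/77 → 1
L = 15/77 + 27/77 + 31/77 + 46/77 + 1 = 28/11 ≈ 2.545 bits/symbol.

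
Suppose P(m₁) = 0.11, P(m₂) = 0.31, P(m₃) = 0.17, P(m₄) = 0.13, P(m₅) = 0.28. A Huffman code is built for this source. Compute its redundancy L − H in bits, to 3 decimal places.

Entropy H = −Σ p log₂ p ≈ 2.2055 bits.
Huffman merges: 11/100+13/100→6/25; 17/100+6/25→41/100; 7/25+31/100→59/100; 41/100+59/100→1. L = 56/25 ≈ 2.2400.
L − H = 2.2400 − 2.2055 = 0.034 bits.

0.034 bits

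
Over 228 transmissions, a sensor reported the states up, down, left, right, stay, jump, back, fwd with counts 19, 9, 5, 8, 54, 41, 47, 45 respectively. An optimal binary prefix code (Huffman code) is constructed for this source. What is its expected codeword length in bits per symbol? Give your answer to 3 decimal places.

2.693 bits/symbol

Probabilities are the counts divided by 228.
Repeatedly combine the two least-probable nodes; the expected code length is the sum of the merged weights.
merge 5/228 + 2/57 → 13/228
merge 3/76 + 13/228 → 11/114
merge 1/12 + 11/114 → 41/228
merge 41/228 + 41/228 → 41/114
merge 15/76 + 47/228 → 23/57
merge 9/38 + 41/114 → 34/57
merge 23/57 + 34/57 → 1
L = 13/228 + 11/114 + 41/228 + 41/114 + 23/57 + 34/57 + 1 = 307/114 ≈ 2.693 bits/symbol.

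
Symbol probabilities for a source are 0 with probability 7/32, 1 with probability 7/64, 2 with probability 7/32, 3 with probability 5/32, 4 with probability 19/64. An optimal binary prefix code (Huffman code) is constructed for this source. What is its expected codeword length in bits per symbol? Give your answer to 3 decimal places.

Repeatedly combine the two least-probable nodes; the expected code length is the sum of the merged weights.
merge 7/64 + 5/32 → 17/64
merge 7/32 + 7/32 → 7/16
merge 17/64 + 19/64 → 9/16
merge 7/16 + 9/16 → 1
L = 17/64 + 7/16 + 9/16 + 1 = 145/64 ≈ 2.266 bits/symbol.

2.266 bits/symbol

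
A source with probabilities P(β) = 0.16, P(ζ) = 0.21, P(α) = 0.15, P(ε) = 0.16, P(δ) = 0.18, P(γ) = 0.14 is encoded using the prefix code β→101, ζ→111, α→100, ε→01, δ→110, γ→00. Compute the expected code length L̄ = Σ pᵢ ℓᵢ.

L̄ = Σ pᵢ·ℓᵢ = 0.16·3 + 0.21·3 + 0.15·3 + 0.16·2 + 0.18·3 + 0.14·2 = 2.7 bits/symbol.

2.7 bits/symbol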